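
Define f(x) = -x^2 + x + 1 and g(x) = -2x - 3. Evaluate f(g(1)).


g(1) = -5
f(-5) = (-1)*(-5)^2 + 1*(-5) + 1 = -29

-29


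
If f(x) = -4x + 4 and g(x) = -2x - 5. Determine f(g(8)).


g(8) = -21
f(-21) = 88

88


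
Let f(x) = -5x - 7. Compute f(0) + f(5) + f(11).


f(0) = -7
f(5) = -32
f(11) = -62
Sum = -101

-101


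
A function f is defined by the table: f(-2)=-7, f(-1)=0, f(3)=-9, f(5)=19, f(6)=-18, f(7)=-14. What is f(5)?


Reading from the table at x = 5

19


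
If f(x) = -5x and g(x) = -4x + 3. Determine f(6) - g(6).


f(6) = -30
g(6) = -21
Difference = -9

-9


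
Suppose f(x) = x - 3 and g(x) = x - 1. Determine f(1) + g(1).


f(1) = -2
g(1) = 0
Sum = -2

-2


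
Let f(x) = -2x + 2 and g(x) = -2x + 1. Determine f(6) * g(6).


f(6) = -10
g(6) = -11
Product = 110

110


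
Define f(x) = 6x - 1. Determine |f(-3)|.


f(-3) = -19
|-19| = 19

19


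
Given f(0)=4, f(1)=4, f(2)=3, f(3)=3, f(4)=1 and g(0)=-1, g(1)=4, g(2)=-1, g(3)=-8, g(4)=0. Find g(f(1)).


0


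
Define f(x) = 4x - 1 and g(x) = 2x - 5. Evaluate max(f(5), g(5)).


19


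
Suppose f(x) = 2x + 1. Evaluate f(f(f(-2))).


f(-2) = -3
f(-3) = -5
f(-5) = -9

-9


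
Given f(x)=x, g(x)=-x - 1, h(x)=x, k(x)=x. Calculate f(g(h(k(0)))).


k(0) = 0
h(0) = 0
g(0) = -1
f(-1) = -1

-1


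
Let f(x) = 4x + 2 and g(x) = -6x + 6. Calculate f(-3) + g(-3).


f(-3) = -10
g(-3) = 24
Sum = 14

14


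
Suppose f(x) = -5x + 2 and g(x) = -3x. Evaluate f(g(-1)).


g(-1) = 3
f(3) = -13

-13


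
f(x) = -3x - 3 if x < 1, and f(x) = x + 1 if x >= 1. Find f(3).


3 satisfies x >= 1
f(3) = 4

4


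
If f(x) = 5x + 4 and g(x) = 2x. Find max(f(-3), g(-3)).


-6


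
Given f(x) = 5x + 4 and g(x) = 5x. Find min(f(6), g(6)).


f(6) = 34
g(6) = 30
min = 30

30


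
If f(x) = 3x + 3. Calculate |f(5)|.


f(5) = 18
|18| = 18

18


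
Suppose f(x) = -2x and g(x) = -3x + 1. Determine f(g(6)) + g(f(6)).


f(g(6)) = 34
g(f(6)) = 37
Sum = 71

71


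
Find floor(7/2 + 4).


7/2 = 3.5
3.5 + 4 = 7.5
floor(7.5) = 7

7


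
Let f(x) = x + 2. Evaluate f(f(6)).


10


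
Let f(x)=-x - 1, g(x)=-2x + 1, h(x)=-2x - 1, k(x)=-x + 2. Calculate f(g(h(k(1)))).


k(1) = 1
h(1) = -3
g(-3) = 7
f(7) = -8

-8


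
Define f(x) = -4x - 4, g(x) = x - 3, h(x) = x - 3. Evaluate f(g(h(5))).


h(5) = 2
g(2) = -1
f(-1) = 0

0


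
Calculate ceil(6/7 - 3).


6/7 = 0.8571
0.8571 - 3 = -2.1429
ceil(-2.1429) = -2

-2


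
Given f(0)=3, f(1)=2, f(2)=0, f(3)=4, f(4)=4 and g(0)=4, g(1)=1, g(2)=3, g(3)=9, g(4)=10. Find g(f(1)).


f(1) = 2
g(2) = 3

3


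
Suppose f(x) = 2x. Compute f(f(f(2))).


f(2) = 4
f(4) = 8
f(8) = 16

16


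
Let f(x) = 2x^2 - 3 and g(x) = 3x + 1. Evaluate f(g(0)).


g(0) = 1
f(1) = 2*(1)^2 - 3 = -1

-1


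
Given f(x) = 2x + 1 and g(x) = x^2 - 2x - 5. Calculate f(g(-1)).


g(-1) = -2
f(-2) = -3

-3


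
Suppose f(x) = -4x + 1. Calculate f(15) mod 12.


f(15) = -59
-59 mod 12 = 1

1


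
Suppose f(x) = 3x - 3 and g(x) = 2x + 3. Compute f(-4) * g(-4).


f(-4) = -15
g(-4) = -5
Product = 75

75


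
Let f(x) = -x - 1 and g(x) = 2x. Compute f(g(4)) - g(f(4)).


f(g(4)) = -9
g(f(4)) = -10
Difference = 1

1


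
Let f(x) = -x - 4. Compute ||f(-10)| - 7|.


f(-10) = 6
|6| = 6
|6 - 7| = 1

1


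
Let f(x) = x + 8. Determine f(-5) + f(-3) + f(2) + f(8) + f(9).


f(-5) = 3
f(-3) = 5
f(2) = 10
f(8) = 16
f(9) = 17
Sum = 51

51


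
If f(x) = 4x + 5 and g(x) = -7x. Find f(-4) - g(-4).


f(-4) = -11
g(-4) = 28
Difference = -39

-39


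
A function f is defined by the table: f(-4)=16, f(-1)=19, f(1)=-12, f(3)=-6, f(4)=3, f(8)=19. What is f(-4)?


Reading from the table at x = -4

16


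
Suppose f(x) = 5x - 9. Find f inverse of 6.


Solve 5x - 9 = 6
x = (6 + 9) / 5 = 3

3


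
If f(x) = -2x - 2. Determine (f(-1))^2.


f(-1) = 0
(0)^2 = 0

0


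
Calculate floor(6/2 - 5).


-2


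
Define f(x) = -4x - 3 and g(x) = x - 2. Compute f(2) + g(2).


f(2) = -11
g(2) = 0
Sum = -11

-11


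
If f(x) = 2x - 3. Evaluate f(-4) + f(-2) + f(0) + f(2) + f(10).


f(-4) = -11
f(-2) = -7
f(0) = -3
f(2) = 1
f(10) = 17
Sum = -3

-3


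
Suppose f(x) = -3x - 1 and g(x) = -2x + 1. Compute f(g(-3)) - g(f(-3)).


f(g(-3)) = -22
g(f(-3)) = -15
Difference = -7

-7


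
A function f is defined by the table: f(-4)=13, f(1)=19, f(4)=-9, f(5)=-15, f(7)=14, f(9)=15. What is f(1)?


Reading from the table at x = 1

19


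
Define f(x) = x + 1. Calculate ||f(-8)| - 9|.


f(-8) = -7
|-7| = 7
|7 - 9| = 2

2


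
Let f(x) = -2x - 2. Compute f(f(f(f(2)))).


f(2) = -6
f(-6) = 10
f(10) = -22
f(-22) = 42

42


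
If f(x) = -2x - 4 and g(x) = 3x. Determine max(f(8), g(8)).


f(8) = -20
g(8) = 24
max = 24

24


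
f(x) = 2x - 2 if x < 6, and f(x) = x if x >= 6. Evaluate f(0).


-2


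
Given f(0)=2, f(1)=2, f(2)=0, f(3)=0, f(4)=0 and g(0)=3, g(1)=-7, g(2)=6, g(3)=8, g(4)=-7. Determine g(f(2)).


f(2) = 0
g(0) = 3

3


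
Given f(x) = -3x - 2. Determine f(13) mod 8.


7


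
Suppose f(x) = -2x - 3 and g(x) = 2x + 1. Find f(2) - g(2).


f(2) = -7
g(2) = 5
Difference = -12

-12


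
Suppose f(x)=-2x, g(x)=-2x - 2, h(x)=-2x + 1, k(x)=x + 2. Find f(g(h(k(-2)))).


8


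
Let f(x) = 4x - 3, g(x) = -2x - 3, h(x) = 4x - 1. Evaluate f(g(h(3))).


h(3) = 11
g(11) = -25
f(-25) = -103

-103


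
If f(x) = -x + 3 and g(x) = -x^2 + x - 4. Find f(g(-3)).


g(-3) = -16
f(-16) = 19

19


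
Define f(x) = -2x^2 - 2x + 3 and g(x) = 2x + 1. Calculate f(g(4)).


-177


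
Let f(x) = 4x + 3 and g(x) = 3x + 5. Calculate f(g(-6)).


-49


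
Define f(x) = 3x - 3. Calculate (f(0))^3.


f(0) = -3
(-3)^3 = -27

-27


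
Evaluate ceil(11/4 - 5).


11/4 = 2.75
2.75 - 5 = -2.25
ceil(-2.25) = -2

-2


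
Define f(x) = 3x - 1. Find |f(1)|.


f(1) = 2
|2| = 2

2


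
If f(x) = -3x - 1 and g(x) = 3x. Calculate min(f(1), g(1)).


f(1) = -4
g(1) = 3
min = -4

-4


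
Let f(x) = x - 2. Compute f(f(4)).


f(4) = 2
f(2) = 0

0


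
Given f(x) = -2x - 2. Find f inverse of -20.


Solve -2x - 2 = -20
x = (-20 + 2) / (-2) = 9

9


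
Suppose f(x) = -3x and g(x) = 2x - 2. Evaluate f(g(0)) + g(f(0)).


4


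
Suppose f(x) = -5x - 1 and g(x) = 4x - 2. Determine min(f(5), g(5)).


f(5) = -26
g(5) = 18
min = -26

-26


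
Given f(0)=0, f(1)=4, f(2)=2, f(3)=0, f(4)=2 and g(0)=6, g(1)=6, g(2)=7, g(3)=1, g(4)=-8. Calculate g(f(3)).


f(3) = 0
g(0) = 6

6


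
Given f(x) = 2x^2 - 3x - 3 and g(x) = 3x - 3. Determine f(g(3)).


g(3) = 6
f(6) = 2*(6)^2 - 3*(6) - 3 = 51

51


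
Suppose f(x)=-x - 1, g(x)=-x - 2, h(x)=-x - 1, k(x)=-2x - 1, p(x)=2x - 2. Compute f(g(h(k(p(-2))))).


p(-2) = -6
k(-6) = 11
h(11) = -12
g(-12) = 10
f(10) = -11

-11


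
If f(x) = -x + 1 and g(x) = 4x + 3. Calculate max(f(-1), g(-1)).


f(-1) = 2
g(-1) = -1
max = 2

2


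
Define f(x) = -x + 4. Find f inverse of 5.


-1


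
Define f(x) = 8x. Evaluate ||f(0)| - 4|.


4


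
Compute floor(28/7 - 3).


28/7 = 4
4 - 3 = 1
floor(1) = 1

1


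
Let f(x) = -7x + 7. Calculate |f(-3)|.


f(-3) = 28
|28| = 28

28


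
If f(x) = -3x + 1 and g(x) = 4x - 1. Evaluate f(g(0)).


g(0) = -1
f(-1) = 4

4


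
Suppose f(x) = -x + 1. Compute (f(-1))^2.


f(-1) = 2
(2)^2 = 4

4


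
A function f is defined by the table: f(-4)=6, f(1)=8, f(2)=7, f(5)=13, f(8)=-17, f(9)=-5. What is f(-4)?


Reading from the table at x = -4

6


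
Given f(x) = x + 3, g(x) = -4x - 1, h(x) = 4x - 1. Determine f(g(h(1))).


h(1) = 3
g(3) = -13
f(-13) = -10

-10


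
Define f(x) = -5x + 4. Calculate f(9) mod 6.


1


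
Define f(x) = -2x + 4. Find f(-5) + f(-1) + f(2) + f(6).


f(-5) = 14
f(-1) = 6
f(2) = 0
f(6) = -8
Sum = 12

12


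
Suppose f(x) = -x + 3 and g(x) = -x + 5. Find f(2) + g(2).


f(2) = 1
g(2) = 3
Sum = 4

4


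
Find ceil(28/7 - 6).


28/7 = 4
4 - 6 = -2
ceil(-2) = -2

-2


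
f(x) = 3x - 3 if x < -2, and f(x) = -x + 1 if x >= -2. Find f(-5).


-5 satisfies x < -2
f(-5) = -18

-18


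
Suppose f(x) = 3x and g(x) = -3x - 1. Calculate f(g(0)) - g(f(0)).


f(g(0)) = -3
g(f(0)) = -1
Difference = -2

-2


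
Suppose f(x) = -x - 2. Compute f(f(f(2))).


-4


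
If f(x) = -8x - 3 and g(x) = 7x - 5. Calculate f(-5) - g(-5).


f(-5) = 37
g(-5) = -40
Difference = 77

77


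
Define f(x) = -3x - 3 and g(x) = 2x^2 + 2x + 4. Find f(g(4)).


g(4) = 44
f(44) = -135

-135


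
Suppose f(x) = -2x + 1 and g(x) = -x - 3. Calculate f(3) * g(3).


f(3) = -5
g(3) = -6
Product = 30

30


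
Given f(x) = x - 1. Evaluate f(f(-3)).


f(-3) = -4
f(-4) = -5

-5


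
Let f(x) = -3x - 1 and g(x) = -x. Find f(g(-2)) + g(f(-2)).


f(g(-2)) = -7
g(f(-2)) = -5
Sum = -12

-12


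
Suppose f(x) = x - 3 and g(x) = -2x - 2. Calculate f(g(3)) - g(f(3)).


f(g(3)) = -11
g(f(3)) = -2
Difference = -9

-9


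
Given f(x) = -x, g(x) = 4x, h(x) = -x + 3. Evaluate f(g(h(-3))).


h(-3) = 6
g(6) = 24
f(24) = -24

-24


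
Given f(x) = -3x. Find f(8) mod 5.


1


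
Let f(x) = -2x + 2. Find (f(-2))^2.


f(-2) = 6
(6)^2 = 36

36


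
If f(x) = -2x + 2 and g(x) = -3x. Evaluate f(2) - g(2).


f(2) = -2
g(2) = -6
Difference = 4

4


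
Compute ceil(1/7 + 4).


5


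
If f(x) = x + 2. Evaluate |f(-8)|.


f(-8) = -6
|-6| = 6

6


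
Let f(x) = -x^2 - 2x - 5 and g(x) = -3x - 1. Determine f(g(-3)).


g(-3) = 8
f(8) = (-1)*(8)^2 - 2*(8) - 5 = -85

-85


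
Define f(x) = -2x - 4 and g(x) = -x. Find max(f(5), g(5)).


f(5) = -14
g(5) = -5
max = -5

-5


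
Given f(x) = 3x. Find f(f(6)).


f(6) = 18
f(18) = 54

54


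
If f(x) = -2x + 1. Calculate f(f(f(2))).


f(2) = -3
f(-3) = 7
f(7) = -13

-13


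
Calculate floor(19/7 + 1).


19/7 = 2.7143
2.7143 + 1 = 3.7143
floor(3.7143) = 3

3


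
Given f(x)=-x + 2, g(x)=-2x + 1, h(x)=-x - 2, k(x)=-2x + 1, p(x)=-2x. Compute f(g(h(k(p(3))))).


p(3) = -6
k(-6) = 13
h(13) = -15
g(-15) = 31
f(31) = -29

-29


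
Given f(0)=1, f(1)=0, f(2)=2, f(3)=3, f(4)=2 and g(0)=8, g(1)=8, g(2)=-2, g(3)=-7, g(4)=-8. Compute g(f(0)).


f(0) = 1
g(1) = 8

8


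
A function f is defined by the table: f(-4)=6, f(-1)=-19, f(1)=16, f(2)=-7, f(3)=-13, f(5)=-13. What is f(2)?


Reading from the table at x = 2

-7


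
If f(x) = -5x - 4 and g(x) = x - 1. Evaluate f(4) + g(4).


f(4) = -24
g(4) = 3
Sum = -21

-21


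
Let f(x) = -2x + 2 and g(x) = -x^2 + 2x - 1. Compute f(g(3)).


10


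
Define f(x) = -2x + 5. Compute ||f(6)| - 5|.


f(6) = -7
|-7| = 7
|7 - 5| = 2

2


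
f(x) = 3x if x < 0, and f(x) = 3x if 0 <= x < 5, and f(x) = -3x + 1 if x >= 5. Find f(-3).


-3 satisfies x < 0
f(-3) = -9

-9


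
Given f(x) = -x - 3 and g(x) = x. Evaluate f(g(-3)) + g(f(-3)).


f(g(-3)) = 0
g(f(-3)) = 0
Sum = 0

0


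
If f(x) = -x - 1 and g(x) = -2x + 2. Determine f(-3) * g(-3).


f(-3) = 2
g(-3) = 8
Product = 16

16


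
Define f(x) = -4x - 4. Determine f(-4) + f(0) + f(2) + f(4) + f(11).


f(-4) = 12
f(0) = -4
f(2) = -12
f(4) = -20
f(11) = -48
Sum = -72

-72


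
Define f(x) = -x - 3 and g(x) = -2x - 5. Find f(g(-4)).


g(-4) = 3
f(3) = -6

-6


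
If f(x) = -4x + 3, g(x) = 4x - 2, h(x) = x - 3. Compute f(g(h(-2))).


h(-2) = -5
g(-5) = -22
f(-22) = 91

91


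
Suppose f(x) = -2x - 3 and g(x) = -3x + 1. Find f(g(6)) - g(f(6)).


f(g(6)) = 31
g(f(6)) = 46
Difference = -15

-15


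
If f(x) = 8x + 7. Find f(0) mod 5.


2


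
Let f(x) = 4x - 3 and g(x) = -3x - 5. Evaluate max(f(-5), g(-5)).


f(-5) = -23
g(-5) = 10
max = 10

10


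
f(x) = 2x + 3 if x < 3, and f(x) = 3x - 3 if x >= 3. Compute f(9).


24


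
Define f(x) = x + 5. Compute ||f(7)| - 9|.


f(7) = 12
|12| = 12
|12 - 9| = 3

3


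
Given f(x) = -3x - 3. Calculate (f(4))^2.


f(4) = -15
(-15)^2 = 225

225


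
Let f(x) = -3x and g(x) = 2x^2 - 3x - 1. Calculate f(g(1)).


g(1) = -2
f(-2) = 6

6


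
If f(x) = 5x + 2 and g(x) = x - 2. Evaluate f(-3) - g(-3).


f(-3) = -13
g(-3) = -5
Difference = -8

-8


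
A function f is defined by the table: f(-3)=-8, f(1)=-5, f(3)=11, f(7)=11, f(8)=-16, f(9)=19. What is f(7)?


11


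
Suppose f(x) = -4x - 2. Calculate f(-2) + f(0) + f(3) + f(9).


-48


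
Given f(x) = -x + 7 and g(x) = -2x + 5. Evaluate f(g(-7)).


g(-7) = 19
f(19) = -12

-12


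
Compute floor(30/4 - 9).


30/4 = 7.5
7.5 - 9 = -1.5
floor(-1.5) = -2

-2


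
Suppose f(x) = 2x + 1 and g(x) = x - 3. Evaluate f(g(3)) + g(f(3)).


f(g(3)) = 1
g(f(3)) = 4
Sum = 5

5


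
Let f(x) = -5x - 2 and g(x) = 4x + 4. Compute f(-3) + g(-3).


f(-3) = 13
g(-3) = -8
Sum = 5

5


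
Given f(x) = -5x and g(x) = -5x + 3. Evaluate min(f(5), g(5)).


-25


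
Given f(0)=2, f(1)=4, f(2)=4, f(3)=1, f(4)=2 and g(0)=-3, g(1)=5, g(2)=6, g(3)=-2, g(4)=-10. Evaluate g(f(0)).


f(0) = 2
g(2) = 6

6


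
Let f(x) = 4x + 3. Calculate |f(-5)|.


f(-5) = -17
|-17| = 17

17


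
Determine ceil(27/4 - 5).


27/4 = 6.75
6.75 - 5 = 1.75
ceil(1.75) = 2

2


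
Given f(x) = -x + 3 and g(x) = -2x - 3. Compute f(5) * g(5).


26


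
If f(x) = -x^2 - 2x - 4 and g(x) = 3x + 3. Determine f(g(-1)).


-4


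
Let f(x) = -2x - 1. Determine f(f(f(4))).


f(4) = -9
f(-9) = 17
f(17) = -35

-35


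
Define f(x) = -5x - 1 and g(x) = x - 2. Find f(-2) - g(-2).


f(-2) = 9
g(-2) = -4
Difference = 13

13


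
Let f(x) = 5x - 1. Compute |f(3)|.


f(3) = 14
|14| = 14

14


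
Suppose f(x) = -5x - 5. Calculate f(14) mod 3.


f(14) = -75
-75 mod 3 = 0

0


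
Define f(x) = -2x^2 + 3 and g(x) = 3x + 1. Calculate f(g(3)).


g(3) = 10
f(10) = (-2)*(10)^2 + 3 = -197

-197


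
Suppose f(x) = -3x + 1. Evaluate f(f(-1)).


f(-1) = 4
f(4) = -11

-11


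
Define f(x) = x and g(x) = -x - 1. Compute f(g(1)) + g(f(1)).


f(g(1)) = -2
g(f(1)) = -2
Sum = -4

-4


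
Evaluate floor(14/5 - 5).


-3


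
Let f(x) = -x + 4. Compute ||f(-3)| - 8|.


1


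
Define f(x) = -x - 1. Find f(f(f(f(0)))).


f(0) = -1
f(-1) = 0
f(0) = -1
f(-1) = 0

0


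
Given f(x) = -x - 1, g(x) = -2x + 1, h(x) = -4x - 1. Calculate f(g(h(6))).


-52


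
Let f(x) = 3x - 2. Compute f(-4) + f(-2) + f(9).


f(-4) = -14
f(-2) = -8
f(9) = 25
Sum = 3

3


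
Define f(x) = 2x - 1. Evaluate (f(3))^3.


f(3) = 5
(5)^3 = 125

125


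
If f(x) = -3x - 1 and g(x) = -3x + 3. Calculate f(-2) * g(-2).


f(-2) = 5
g(-2) = 9
Product = 45

45


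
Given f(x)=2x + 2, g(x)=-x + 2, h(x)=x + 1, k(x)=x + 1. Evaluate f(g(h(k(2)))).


k(2) = 3
h(3) = 4
g(4) = -2
f(-2) = -2

-2


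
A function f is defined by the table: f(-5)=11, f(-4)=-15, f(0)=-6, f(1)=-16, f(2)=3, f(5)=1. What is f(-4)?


Reading from the table at x = -4

-15


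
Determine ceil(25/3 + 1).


25/3 = 8.3333
8.3333 + 1 = 9.3333
ceil(9.3333) = 10

10


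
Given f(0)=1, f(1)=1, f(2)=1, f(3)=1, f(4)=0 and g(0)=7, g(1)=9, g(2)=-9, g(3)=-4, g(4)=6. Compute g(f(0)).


f(0) = 1
g(1) = 9

9


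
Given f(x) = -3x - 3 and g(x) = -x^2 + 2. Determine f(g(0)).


g(0) = 2
f(2) = -9

-9


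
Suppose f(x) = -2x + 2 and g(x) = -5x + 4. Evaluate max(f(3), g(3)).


f(3) = -4
g(3) = -11
max = -4

-4


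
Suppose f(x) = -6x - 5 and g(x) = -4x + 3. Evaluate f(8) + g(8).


f(8) = -53
g(8) = -29
Sum = -82

-82


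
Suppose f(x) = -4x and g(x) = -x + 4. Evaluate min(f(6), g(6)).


f(6) = -24
g(6) = -2
min = -24

-24


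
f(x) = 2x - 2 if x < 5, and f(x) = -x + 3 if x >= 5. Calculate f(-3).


-3 satisfies x < 5
f(-3) = -8

-8


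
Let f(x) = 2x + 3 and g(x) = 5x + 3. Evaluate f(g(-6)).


-51


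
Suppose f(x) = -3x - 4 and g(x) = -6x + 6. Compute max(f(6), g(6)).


f(6) = -22
g(6) = -30
max = -22

-22


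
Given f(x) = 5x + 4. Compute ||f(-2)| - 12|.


f(-2) = -6
|-6| = 6
|6 - 12| = 6

6


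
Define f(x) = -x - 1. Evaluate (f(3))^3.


f(3) = -4
(-4)^3 = -64

-64


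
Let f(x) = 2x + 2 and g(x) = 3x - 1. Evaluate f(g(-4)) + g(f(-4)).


f(g(-4)) = -24
g(f(-4)) = -19
Sum = -43

-43


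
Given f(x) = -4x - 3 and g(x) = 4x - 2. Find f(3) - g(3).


f(3) = -15
g(3) = 10
Difference = -25

-25


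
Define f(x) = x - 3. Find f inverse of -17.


Solve x - 3 = -17
x = (-17 + 3) / 1 = -14

-14


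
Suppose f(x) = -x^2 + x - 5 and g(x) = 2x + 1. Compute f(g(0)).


g(0) = 1
f(1) = (-1)*(1)^2 + 1*(1) - 5 = -5

-5


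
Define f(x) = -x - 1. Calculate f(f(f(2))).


-3


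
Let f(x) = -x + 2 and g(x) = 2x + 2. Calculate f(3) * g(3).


f(3) = -1
g(3) = 8
Product = -8

-8


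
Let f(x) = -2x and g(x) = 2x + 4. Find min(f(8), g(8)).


f(8) = -16
g(8) = 20
min = -16

-16


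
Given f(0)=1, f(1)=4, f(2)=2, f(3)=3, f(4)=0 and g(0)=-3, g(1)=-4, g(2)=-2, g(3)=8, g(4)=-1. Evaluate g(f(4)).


f(4) = 0
g(0) = -3

-3


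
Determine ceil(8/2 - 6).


8/2 = 4
4 - 6 = -2
ceil(-2) = -2

-2


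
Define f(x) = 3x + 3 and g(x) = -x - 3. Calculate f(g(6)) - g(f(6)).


f(g(6)) = -24
g(f(6)) = -24
Difference = 0

0


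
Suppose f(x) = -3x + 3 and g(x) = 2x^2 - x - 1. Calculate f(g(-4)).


g(-4) = 35
f(35) = -102

-102


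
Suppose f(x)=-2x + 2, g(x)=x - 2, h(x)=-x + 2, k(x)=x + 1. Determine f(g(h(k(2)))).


8


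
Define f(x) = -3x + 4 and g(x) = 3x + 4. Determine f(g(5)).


g(5) = 19
f(19) = -53

-53


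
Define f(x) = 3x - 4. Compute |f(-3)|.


f(-3) = -13
|-13| = 13

13


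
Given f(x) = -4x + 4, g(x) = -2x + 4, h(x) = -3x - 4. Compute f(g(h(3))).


-116


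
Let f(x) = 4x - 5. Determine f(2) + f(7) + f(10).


f(2) = 3
f(7) = 23
f(10) = 35
Sum = 61

61


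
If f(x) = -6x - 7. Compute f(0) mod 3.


f(0) = -7
-7 mod 3 = 2

2


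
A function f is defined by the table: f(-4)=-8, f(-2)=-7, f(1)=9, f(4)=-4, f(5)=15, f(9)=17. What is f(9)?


Reading from the table at x = 9

17


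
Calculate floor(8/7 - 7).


8/7 = 1.1429
1.1429 - 7 = -5.8571
floor(-5.8571) = -6

-6


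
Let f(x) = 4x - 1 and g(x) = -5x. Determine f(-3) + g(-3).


f(-3) = -13
g(-3) = 15
Sum = 2

2


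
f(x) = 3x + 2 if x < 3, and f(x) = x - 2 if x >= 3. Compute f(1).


1 satisfies x < 3
f(1) = 5

5


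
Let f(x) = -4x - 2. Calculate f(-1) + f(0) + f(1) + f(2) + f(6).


f(-1) = 2
f(0) = -2
f(1) = -6
f(2) = -10
f(6) = -26
Sum = -42

-42


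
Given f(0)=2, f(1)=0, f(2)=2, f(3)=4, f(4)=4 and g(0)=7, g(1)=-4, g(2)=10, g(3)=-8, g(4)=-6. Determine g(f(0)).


f(0) = 2
g(2) = 10

10


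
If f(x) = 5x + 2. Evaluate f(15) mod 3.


f(15) = 77
77 mod 3 = 2

2


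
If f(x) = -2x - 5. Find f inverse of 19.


Solve -2x - 5 = 19
x = (19 + 5) / (-2) = -12

-12


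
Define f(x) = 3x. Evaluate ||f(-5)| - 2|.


f(-5) = -15
|-15| = 15
|15 - 2| = 13

13


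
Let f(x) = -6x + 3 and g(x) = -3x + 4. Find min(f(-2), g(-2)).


f(-2) = 15
g(-2) = 10
min = 10

10


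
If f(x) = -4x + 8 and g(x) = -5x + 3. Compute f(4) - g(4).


f(4) = -8
g(4) = -17
Difference = 9

9


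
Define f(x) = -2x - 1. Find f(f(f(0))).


-3


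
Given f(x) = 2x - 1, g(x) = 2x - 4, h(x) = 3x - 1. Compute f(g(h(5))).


h(5) = 14
g(14) = 24
f(24) = 47

47


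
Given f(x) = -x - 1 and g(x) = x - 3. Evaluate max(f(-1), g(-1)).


f(-1) = 0
g(-1) = -4
max = 0

0


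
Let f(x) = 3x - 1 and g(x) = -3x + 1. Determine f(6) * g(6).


f(6) = 17
g(6) = -17
Product = -289

-289


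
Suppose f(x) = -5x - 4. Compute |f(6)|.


f(6) = -34
|-34| = 34

34


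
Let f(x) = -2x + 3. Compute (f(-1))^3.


f(-1) = 5
(5)^3 = 125

125


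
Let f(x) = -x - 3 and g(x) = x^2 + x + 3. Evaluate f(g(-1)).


g(-1) = 3
f(3) = -6

-6


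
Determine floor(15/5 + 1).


4


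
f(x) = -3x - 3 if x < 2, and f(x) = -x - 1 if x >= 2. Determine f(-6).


-6 satisfies x < 2
f(-6) = 15

15


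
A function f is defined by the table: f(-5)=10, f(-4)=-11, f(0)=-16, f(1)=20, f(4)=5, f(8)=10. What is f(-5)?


10


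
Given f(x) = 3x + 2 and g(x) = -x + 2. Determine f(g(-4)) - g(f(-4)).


f(g(-4)) = 20
g(f(-4)) = 12
Difference = 8

8


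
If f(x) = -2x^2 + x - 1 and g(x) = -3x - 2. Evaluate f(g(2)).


g(2) = -8
f(-8) = (-2)*(-8)^2 + 1*(-8) - 1 = -137

-137


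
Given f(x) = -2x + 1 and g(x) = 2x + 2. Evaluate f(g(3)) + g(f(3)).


f(g(3)) = -15
g(f(3)) = -8
Sum = -23

-23


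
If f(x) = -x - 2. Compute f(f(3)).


f(3) = -5
f(-5) = 3

3


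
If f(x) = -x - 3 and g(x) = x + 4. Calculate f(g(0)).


-7


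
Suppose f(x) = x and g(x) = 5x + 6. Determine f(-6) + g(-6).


f(-6) = -6
g(-6) = -24
Sum = -30

-30


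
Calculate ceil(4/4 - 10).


4/4 = 1
1 - 10 = -9
ceil(-9) = -9

-9


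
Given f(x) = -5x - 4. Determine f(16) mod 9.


6


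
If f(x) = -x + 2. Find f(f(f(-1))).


f(-1) = 3
f(3) = -1
f(-1) = 3

3


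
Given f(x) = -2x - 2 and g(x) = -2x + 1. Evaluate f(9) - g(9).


f(9) = -20
g(9) = -17
Difference = -3

-3


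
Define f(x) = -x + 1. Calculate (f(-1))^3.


8


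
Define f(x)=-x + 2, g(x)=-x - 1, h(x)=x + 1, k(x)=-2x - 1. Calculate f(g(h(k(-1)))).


k(-1) = 1
h(1) = 2
g(2) = -3
f(-3) = 5

5


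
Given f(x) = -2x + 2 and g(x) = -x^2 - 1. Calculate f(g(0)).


4


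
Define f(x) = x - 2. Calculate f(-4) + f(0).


-8


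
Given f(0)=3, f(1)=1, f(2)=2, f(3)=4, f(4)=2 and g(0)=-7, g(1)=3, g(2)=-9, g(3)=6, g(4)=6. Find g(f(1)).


f(1) = 1
g(1) = 3

3


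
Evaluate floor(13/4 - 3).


13/4 = 3.25
3.25 - 3 = 0.25
floor(0.25) = 0

0


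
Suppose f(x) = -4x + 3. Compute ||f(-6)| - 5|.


f(-6) = 27
|27| = 27
|27 - 5| = 22

22


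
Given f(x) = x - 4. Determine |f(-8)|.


f(-8) = -12
|-12| = 12

12


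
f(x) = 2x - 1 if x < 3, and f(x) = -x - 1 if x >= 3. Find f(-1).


-1 satisfies x < 3
f(-1) = -3

-3


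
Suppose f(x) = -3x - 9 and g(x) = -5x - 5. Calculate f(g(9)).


g(9) = -50
f(-50) = 141

141


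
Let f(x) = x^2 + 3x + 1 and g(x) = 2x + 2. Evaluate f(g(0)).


g(0) = 2
f(2) = 1*(2)^2 + 3*(2) + 1 = 11

11


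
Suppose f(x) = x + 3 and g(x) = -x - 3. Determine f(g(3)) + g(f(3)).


f(g(3)) = -3
g(f(3)) = -9
Sum = -12

-12


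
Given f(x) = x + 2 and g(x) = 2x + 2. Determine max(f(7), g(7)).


f(7) = 9
g(7) = 16
max = 16

16


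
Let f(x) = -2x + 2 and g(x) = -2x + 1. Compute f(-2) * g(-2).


f(-2) = 6
g(-2) = 5
Product = 30

30


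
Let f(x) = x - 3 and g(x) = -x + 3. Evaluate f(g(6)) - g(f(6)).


f(g(6)) = -6
g(f(6)) = 0
Difference = -6

-6


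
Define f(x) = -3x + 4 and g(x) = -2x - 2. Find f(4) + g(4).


f(4) = -8
g(4) = -10
Sum = -18

-18


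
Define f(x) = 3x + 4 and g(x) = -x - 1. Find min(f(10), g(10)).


-11


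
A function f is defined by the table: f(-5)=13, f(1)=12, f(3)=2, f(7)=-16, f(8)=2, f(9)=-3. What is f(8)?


2


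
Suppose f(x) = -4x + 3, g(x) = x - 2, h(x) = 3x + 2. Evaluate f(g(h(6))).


h(6) = 20
g(20) = 18
f(18) = -69

-69


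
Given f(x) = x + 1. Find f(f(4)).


f(4) = 5
f(5) = 6

6


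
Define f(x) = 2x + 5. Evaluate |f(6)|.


f(6) = 17
|17| = 17

17


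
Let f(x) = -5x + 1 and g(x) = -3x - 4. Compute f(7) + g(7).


f(7) = -34
g(7) = -25
Sum = -59

-59


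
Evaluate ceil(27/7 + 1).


27/7 = 3.8571
3.8571 + 1 = 4.8571
ceil(4.8571) = 5

5


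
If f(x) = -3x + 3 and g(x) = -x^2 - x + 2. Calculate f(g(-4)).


g(-4) = -10
f(-10) = 33

33


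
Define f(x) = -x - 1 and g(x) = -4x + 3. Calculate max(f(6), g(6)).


f(6) = -7
g(6) = -21
max = -7

-7


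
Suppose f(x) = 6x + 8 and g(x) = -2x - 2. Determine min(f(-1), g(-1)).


f(-1) = 2
g(-1) = 0
min = 0

0


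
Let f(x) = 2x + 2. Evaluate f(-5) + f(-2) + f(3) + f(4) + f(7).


24


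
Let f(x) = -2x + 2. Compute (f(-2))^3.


216


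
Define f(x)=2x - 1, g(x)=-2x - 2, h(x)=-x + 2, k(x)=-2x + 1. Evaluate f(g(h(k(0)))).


k(0) = 1
h(1) = 1
g(1) = -4
f(-4) = -9

-9


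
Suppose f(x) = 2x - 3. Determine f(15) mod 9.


f(15) = 27
27 mod 9 = 0

0


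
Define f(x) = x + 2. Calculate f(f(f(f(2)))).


f(2) = 4
f(4) = 6
f(6) = 8
f(8) = 10

10


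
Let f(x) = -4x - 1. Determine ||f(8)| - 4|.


f(8) = -33
|-33| = 33
|33 - 4| = 29

29


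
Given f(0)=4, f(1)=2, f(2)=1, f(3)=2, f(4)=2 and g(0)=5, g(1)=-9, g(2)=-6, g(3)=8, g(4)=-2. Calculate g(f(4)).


-6


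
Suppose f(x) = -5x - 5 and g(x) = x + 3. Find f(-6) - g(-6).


28


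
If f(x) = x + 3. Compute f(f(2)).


f(2) = 5
f(5) = 8

8


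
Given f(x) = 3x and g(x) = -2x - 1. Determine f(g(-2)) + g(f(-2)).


f(g(-2)) = 9
g(f(-2)) = 11
Sum = 20

20


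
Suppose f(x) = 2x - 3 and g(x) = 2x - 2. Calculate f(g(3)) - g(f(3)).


f(g(3)) = 5
g(f(3)) = 4
Difference = 1

1


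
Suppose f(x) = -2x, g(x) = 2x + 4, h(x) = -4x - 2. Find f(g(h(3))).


h(3) = -14
g(-14) = -24
f(-24) = 48

48


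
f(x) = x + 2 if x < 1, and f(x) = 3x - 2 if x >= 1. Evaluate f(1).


1 satisfies x >= 1
f(1) = 1

1


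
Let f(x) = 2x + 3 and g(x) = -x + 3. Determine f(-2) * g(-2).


f(-2) = -1
g(-2) = 5
Product = -5

-5


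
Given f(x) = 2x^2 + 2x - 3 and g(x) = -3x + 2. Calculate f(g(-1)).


57


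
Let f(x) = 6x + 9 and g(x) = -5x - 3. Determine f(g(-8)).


g(-8) = 37
f(37) = 231

231


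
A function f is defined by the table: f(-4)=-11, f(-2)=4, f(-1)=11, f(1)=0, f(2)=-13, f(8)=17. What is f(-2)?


Reading from the table at x = -2

4


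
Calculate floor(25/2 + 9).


21


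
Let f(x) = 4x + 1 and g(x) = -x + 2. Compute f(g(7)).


g(7) = -5
f(-5) = -19

-19


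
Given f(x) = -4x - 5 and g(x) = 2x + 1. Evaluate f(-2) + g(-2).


0


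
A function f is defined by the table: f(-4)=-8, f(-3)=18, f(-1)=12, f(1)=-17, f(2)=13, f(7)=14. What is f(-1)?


12


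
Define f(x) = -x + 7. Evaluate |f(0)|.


7


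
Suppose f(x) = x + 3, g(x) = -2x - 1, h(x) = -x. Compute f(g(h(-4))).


h(-4) = 4
g(4) = -9
f(-9) = -6

-6


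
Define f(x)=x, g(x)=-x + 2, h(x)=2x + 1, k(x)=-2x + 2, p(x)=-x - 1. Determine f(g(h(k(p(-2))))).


p(-2) = 1
k(1) = 0
h(0) = 1
g(1) = 1
f(1) = 1

1


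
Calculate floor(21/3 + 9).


16


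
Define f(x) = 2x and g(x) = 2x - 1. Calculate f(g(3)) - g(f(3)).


-1


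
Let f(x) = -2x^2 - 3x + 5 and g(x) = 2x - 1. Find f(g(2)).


g(2) = 3
f(3) = (-2)*(3)^2 - 3*(3) + 5 = -22

-22


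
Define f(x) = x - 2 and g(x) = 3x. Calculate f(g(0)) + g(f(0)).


f(g(0)) = -2
g(f(0)) = -6
Sum = -8

-8


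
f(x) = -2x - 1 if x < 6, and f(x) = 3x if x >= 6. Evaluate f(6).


6 satisfies x >= 6
f(6) = 18

18


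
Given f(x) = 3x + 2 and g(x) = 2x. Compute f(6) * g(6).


f(6) = 20
g(6) = 12
Product = 240

240


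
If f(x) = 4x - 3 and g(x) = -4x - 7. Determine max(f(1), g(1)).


f(1) = 1
g(1) = -11
max = 1

1


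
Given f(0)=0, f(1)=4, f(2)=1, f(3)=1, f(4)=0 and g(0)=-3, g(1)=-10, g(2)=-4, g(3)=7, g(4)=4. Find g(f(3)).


f(3) = 1
g(1) = -10

-10


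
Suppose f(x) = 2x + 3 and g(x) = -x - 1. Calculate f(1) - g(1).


f(1) = 5
g(1) = -2
Difference = 7

7


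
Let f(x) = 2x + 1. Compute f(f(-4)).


f(-4) = -7
f(-7) = -13

-13


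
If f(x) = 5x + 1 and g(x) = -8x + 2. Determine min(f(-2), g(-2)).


-9


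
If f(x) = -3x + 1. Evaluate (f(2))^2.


f(2) = -5
(-5)^2 = 25

25


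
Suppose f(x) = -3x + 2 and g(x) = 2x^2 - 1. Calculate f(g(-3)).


g(-3) = 17
f(17) = -49

-49


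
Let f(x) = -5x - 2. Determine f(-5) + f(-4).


f(-5) = 23
f(-4) = 18
Sum = 41

41


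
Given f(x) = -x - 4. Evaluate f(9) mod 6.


f(9) = -13
-13 mod 6 = 5

5


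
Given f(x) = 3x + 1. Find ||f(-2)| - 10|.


f(-2) = -5
|-5| = 5
|5 - 10| = 5

5


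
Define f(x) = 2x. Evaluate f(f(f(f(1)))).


f(1) = 2
f(2) = 4
f(4) = 8
f(8) = 16

16


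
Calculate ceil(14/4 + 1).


14/4 = 3.5
3.5 + 1 = 4.5
ceil(4.5) = 5

5


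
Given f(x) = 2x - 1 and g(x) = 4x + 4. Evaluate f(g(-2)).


g(-2) = -4
f(-4) = -9

-9


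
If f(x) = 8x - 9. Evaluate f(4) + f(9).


f(4) = 23
f(9) = 63
Sum = 86

86


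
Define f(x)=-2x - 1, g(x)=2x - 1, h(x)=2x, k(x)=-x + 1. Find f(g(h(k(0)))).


k(0) = 1
h(1) = 2
g(2) = 3
f(3) = -7

-7


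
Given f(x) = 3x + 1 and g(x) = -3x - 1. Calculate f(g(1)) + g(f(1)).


-24


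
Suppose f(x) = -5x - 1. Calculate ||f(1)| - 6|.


f(1) = -6
|-6| = 6
|6 - 6| = 0

0


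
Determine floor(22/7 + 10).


22/7 = 3.1429
3.1429 + 10 = 13.1429
floor(13.1429) = 13

13


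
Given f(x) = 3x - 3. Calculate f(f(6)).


f(6) = 15
f(15) = 42

42


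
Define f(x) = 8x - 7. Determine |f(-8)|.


f(-8) = -71
|-71| = 71

71


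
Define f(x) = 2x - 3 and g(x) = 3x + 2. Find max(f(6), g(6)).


f(6) = 9
g(6) = 20
max = 20

20


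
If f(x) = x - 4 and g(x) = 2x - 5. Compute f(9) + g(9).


f(9) = 5
g(9) = 13
Sum = 18

18


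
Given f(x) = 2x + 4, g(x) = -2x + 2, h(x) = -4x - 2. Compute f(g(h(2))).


48


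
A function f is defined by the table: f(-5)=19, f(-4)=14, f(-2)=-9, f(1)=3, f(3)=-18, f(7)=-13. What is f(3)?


Reading from the table at x = 3

-18


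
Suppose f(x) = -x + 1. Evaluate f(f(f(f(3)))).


f(3) = -2
f(-2) = 3
f(3) = -2
f(-2) = 3

3


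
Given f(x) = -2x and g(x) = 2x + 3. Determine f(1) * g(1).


f(1) = -2
g(1) = 5
Product = -10

-10


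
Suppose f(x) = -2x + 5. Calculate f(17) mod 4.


f(17) = -29
-29 mod 4 = 3

3


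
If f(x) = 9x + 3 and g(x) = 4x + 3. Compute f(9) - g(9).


f(9) = 84
g(9) = 39
Difference = 45

45


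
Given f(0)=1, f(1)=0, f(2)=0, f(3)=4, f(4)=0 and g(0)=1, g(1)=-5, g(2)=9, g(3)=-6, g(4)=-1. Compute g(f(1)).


f(1) = 0
g(0) = 1

1


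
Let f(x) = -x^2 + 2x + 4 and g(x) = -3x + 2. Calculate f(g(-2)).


g(-2) = 8
f(8) = (-1)*(8)^2 + 2*(8) + 4 = -44

-44


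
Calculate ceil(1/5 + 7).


1/5 = 0.2
0.2 + 7 = 7.2
ceil(7.2) = 8

8


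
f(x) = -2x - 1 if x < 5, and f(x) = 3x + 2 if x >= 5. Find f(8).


8 satisfies x >= 5
f(8) = 26

26


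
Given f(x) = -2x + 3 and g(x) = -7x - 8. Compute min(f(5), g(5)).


f(5) = -7
g(5) = -43
min = -43

-43


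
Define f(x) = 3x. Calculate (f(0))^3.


f(0) = 0
(0)^3 = 0

0


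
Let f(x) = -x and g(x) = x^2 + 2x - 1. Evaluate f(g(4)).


-23


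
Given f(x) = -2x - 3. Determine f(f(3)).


f(3) = -9
f(-9) = 15

15


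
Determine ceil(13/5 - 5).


13/5 = 2.6
2.6 - 5 = -2.4
ceil(-2.4) = -2

-2


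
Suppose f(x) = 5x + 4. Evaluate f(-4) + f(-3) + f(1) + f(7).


f(-4) = -16
f(-3) = -11
f(1) = 9
f(7) = 39
Sum = 21

21


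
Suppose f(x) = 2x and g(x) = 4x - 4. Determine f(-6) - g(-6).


f(-6) = -12
g(-6) = -28
Difference = 16

16


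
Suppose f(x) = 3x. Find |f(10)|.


f(10) = 30
|30| = 30

30


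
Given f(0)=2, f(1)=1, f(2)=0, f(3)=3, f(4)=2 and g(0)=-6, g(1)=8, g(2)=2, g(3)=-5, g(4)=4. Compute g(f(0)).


f(0) = 2
g(2) = 2

2


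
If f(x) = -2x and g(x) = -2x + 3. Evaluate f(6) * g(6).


f(6) = -12
g(6) = -9
Product = 108

108


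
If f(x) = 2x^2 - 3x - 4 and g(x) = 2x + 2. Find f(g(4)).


g(4) = 10
f(10) = 2*(10)^2 - 3*(10) - 4 = 166

166


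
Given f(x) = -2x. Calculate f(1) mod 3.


f(1) = -2
-2 mod 3 = 1

1


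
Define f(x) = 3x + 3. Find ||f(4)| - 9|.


f(4) = 15
|15| = 15
|15 - 9| = 6

6


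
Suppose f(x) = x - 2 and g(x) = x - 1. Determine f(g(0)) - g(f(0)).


f(g(0)) = -3
g(f(0)) = -3
Difference = 0

0


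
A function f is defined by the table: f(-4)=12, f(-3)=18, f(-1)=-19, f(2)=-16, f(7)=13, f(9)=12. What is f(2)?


Reading from the table at x = 2

-16


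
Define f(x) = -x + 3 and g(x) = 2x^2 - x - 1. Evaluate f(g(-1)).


g(-1) = 2
f(2) = 1

1


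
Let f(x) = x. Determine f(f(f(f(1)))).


f(1) = 1
f(1) = 1
f(1) = 1
f(1) = 1

1


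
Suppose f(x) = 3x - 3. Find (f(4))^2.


f(4) = 9
(9)^2 = 81

81


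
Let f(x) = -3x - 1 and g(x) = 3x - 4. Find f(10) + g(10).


f(10) = -31
g(10) = 26
Sum = -5

-5


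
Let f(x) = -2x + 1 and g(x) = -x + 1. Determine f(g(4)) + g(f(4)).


f(g(4)) = 7
g(f(4)) = 8
Sum = 15

15


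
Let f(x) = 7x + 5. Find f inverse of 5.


Solve 7x + 5 = 5
x = (5 - 5) / 7 = 0

0


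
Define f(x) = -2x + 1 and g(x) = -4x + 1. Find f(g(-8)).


g(-8) = 33
f(33) = -65

-65


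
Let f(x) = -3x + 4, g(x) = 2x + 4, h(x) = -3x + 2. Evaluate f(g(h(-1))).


h(-1) = 5
g(5) = 14
f(14) = -38

-38


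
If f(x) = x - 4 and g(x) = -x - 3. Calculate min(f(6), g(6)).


-9


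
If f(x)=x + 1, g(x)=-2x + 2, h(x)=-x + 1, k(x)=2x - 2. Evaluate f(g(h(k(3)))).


k(3) = 4
h(4) = -3
g(-3) = 8
f(8) = 9

9


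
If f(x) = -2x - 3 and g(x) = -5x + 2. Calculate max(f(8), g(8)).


-19


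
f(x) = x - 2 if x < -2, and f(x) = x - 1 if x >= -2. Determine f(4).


4 satisfies x >= -2
f(4) = 3

3


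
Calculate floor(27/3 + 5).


27/3 = 9
9 + 5 = 14
floor(14) = 14

14


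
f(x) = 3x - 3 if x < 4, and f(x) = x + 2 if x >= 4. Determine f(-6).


-6 satisfies x < 4
f(-6) = -21

-21


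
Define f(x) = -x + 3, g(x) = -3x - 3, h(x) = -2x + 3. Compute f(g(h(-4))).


h(-4) = 11
g(11) = -36
f(-36) = 39

39


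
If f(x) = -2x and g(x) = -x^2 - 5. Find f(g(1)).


g(1) = -6
f(-6) = 12

12


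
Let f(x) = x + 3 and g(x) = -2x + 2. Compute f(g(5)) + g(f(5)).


f(g(5)) = -5
g(f(5)) = -14
Sum = -19

-19


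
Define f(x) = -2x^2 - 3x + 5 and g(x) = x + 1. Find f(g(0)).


g(0) = 1
f(1) = (-2)*(1)^2 - 3*(1) + 5 = 0

0


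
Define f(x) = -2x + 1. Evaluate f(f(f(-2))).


f(-2) = 5
f(5) = -9
f(-9) = 19

19


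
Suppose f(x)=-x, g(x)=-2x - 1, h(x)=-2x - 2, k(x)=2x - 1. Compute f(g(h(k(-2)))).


k(-2) = -5
h(-5) = 8
g(8) = -17
f(-17) = 17

17


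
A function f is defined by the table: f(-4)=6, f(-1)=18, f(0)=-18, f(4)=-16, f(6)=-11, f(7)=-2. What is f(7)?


Reading from the table at x = 7

-2


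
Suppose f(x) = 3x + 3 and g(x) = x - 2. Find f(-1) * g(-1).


0


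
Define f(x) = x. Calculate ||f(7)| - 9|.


f(7) = 7
|7| = 7
|7 - 9| = 2

2


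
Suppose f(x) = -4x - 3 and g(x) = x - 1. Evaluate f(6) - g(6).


f(6) = -27
g(6) = 5
Difference = -32

-32


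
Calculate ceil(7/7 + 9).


10


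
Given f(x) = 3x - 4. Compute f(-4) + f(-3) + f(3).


f(-4) = -16
f(-3) = -13
f(3) = 5
Sum = -24

-24


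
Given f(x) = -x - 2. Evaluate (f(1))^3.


f(1) = -3
(-3)^3 = -27

-27


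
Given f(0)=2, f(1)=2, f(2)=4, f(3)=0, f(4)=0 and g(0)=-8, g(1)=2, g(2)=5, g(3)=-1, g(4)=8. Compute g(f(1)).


5


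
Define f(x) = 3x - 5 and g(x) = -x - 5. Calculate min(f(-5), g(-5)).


f(-5) = -20
g(-5) = 0
min = -20

-20


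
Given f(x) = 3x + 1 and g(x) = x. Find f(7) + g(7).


f(7) = 22
g(7) = 7
Sum = 29

29


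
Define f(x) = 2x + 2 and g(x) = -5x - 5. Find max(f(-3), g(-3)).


f(-3) = -4
g(-3) = 10
max = 10

10


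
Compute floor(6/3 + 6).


6/3 = 2
2 + 6 = 8
floor(8) = 8

8


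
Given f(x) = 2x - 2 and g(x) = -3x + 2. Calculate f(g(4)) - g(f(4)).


f(g(4)) = -22
g(f(4)) = -16
Difference = -6

-6


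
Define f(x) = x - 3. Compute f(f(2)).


f(2) = -1
f(-1) = -4

-4


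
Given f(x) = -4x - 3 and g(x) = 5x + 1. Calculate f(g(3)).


g(3) = 16
f(16) = -67

-67


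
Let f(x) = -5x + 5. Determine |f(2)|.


5


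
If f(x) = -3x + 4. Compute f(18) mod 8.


f(18) = -50
-50 mod 8 = 6

6


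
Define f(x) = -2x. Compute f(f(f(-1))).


f(-1) = 2
f(2) = -4
f(-4) = 8

8


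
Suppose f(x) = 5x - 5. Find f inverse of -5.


Solve 5x - 5 = -5
x = (-5 + 5) / 5 = 0

0


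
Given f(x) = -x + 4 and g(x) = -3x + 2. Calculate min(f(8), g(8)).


f(8) = -4
g(8) = -22
min = -22

-22


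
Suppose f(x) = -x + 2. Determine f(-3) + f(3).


4


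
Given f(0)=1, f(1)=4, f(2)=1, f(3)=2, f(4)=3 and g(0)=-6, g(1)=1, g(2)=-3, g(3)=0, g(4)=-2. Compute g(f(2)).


f(2) = 1
g(1) = 1

1


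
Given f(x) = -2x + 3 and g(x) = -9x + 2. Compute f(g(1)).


g(1) = -7
f(-7) = 17

17


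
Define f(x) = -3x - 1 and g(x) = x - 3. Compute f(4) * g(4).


-13


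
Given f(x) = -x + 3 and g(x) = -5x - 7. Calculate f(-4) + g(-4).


f(-4) = 7
g(-4) = 13
Sum = 20

20


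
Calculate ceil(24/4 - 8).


24/4 = 6
6 - 8 = -2
ceil(-2) = -2

-2


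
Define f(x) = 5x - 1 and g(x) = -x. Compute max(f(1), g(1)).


f(1) = 4
g(1) = -1
max = 4

4


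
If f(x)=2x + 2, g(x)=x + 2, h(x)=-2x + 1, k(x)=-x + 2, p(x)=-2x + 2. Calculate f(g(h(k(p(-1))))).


16


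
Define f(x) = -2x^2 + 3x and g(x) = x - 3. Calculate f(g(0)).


g(0) = -3
f(-3) = (-2)*(-3)^2 + 3*(-3) = -27

-27


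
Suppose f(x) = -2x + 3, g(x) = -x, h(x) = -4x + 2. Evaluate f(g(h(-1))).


h(-1) = 6
g(6) = -6
f(-6) = 15

15


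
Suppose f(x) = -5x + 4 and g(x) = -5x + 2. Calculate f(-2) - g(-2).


f(-2) = 14
g(-2) = 12
Difference = 2

2


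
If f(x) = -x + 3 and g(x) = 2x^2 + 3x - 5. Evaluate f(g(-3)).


g(-3) = 4
f(4) = -1

-1


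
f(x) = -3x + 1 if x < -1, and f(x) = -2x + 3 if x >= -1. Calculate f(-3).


-3 satisfies x < -1
f(-3) = 10

10


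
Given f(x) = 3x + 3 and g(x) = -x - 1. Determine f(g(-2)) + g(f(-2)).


f(g(-2)) = 6
g(f(-2)) = 2
Sum = 8

8


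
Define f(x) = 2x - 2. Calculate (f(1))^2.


f(1) = 0
(0)^2 = 0

0


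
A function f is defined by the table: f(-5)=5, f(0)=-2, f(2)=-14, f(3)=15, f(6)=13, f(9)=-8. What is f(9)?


Reading from the table at x = 9

-8


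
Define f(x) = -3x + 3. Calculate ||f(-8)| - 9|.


f(-8) = 27
|27| = 27
|27 - 9| = 18

18


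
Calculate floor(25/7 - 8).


25/7 = 3.5714
3.5714 - 8 = -4.4286
floor(-4.4286) = -5

-5


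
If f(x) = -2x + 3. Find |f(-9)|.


21


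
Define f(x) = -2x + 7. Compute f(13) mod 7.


f(13) = -19
-19 mod 7 = 2

2


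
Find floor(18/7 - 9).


-7


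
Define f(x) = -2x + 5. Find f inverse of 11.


Solve -2x + 5 = 11
x = (11 - 5) / (-2) = -3

-3


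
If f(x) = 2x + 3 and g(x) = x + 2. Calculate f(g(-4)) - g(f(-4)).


f(g(-4)) = -1
g(f(-4)) = -3
Difference = 2

2


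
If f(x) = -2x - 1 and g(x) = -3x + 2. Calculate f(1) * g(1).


f(1) = -3
g(1) = -1
Product = 3

3


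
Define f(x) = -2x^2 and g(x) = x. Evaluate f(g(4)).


g(4) = 4
f(4) = (-2)*(4)^2 = -32

-32


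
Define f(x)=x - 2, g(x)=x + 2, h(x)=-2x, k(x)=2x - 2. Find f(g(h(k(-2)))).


k(-2) = -6
h(-6) = 12
g(12) = 14
f(14) = 12

12


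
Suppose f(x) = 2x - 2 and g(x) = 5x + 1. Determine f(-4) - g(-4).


f(-4) = -10
g(-4) = -19
Difference = 9

9


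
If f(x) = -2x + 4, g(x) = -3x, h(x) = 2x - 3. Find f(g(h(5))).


h(5) = 7
g(7) = -21
f(-21) = 46

46
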